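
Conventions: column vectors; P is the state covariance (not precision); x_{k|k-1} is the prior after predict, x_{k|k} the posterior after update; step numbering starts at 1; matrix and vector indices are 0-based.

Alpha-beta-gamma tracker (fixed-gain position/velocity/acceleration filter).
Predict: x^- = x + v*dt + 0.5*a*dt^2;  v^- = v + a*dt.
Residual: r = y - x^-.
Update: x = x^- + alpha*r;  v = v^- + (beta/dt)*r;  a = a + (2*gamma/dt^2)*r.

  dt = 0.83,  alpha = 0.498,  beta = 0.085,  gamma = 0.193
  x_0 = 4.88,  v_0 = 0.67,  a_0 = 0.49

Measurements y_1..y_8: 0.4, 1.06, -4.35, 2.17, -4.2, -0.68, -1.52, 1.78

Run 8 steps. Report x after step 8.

step 1: x_pred=5.6049  r=-5.2049  x^+=3.0129  v^+=0.5437  a^+=-2.4264
step 2: x_pred=2.6283  r=-1.5683  x^+=1.8473  v^+=-1.6308  a^+=-3.3051
step 3: x_pred=-0.6447  r=-3.7053  x^+=-2.4900  v^+=-4.7535  a^+=-5.3812
step 4: x_pred=-8.2890  r=10.4590  x^+=-3.0804  v^+=-8.1489  a^+=0.4791
step 5: x_pred=-9.6789  r=5.4789  x^+=-6.9504  v^+=-7.1901  a^+=3.5490
step 6: x_pred=-11.6958  r=11.0158  x^+=-6.2099  v^+=-3.1164  a^+=9.7213
step 7: x_pred=-5.4480  r=3.9280  x^+=-3.4919  v^+=5.3546  a^+=11.9222
step 8: x_pred=5.0590  r=-3.2790  x^+=3.4261  v^+=14.9142  a^+=10.0849

x_post = 3.4261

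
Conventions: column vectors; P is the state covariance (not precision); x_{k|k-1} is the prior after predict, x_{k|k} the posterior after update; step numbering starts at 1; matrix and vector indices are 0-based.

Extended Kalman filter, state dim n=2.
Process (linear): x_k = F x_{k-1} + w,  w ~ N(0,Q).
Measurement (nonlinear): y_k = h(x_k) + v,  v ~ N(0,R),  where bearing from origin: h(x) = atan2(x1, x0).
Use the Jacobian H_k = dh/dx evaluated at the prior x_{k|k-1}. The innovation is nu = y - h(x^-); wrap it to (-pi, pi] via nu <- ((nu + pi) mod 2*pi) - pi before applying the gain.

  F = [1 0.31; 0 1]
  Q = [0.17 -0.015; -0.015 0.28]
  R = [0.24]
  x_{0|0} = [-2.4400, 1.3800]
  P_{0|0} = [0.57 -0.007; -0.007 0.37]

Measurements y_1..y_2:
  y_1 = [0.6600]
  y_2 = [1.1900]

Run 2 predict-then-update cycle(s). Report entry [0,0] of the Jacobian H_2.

H_jac[0,0] = -0.3828

step 1: x^-=[-2.0122, 1.3800]  P^-=[0.7712 0.0927; 0.0927 0.6500]  H_jac=[-0.2318 -0.3380]  S=[0.3702]  K=[-0.5675; -0.6515]  nu=[-1.8804]  x^+=[-0.9450, 2.6050]  P^+=[0.6520 -0.0442; -0.0442 0.4929]
step 2: x^-=[-0.1375, 2.6050]  P^-=[0.8420 0.0936; 0.0936 0.7729]  H_jac=[-0.3828 -0.0202]  S=[0.3651]  K=[-0.8879; -0.1409]  nu=[-0.4335]  x^+=[0.2474, 2.6661]  P^+=[0.5541 0.0479; 0.0479 0.7656]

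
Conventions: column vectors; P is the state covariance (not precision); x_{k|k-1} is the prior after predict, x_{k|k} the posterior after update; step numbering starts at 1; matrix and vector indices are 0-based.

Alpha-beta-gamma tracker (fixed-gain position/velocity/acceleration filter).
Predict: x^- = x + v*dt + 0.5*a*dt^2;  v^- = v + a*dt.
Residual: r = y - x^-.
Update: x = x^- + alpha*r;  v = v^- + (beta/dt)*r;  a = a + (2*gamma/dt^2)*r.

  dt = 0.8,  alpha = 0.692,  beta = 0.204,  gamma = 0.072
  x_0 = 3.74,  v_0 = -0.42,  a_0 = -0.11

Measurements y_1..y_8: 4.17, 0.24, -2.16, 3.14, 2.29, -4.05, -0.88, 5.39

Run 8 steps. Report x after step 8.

x_post = 2.9841

step 1: x_pred=3.3688  r=0.8012  x^+=3.9232  v^+=-0.3037  a^+=0.0703
step 2: x_pred=3.7028  r=-3.4628  x^+=1.3065  v^+=-1.1305  a^+=-0.7089
step 3: x_pred=0.1753  r=-2.3353  x^+=-1.4407  v^+=-2.2931  a^+=-1.2343
step 4: x_pred=-3.6702  r=6.8102  x^+=1.0425  v^+=-1.5439  a^+=0.2980
step 5: x_pred=-0.0973  r=2.3873  x^+=1.5547  v^+=-0.6968  a^+=0.8351
step 6: x_pred=1.2645  r=-5.3145  x^+=-2.4131  v^+=-1.3839  a^+=-0.3606
step 7: x_pred=-3.6356  r=2.7556  x^+=-1.7287  v^+=-0.9697  a^+=0.2594
step 8: x_pred=-2.4215  r=7.8115  x^+=2.9841  v^+=1.2297  a^+=2.0170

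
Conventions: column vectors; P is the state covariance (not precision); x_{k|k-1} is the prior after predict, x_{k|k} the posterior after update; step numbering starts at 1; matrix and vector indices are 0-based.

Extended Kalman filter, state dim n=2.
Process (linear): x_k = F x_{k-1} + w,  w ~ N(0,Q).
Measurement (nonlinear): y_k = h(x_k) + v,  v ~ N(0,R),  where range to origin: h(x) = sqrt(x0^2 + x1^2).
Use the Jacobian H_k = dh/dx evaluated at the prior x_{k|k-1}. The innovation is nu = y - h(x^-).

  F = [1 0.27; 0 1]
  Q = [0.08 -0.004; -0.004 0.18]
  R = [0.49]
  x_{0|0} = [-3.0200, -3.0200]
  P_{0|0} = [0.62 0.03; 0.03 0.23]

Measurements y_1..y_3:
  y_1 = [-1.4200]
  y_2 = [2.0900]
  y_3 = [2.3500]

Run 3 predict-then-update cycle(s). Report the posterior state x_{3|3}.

step 1: x^-=[-3.8354, -3.0200]  P^-=[0.7330 0.0881; 0.0881 0.4100]  H_jac=[-0.7857 -0.6186]  S=[1.1850]  K=[-0.5320; -0.2725]  nu=[-6.3017]  x^+=[-0.4832, -1.3031]  P^+=[0.3976 -0.0836; -0.0836 0.3220]
step 2: x^-=[-0.8350, -1.3031]  P^-=[0.4559 -0.0007; -0.0007 0.5020]  H_jac=[-0.5395 -0.8420]  S=[0.9780]  K=[-0.2509; -0.4318]  nu=[0.5423]  x^+=[-0.9711, -1.5373]  P^+=[0.3944 -0.1067; -0.1067 0.3197]
step 3: x^-=[-1.3861, -1.5373]  P^-=[0.4401 -0.0244; -0.0244 0.4997]  H_jac=[-0.6697 -0.7427]  S=[0.9387]  K=[-0.2947; -0.3779]  nu=[0.2801]  x^+=[-1.4687, -1.6431]  P^+=[0.3586 -0.1289; -0.1289 0.3656]

x_post = [-1.4687, -1.6431]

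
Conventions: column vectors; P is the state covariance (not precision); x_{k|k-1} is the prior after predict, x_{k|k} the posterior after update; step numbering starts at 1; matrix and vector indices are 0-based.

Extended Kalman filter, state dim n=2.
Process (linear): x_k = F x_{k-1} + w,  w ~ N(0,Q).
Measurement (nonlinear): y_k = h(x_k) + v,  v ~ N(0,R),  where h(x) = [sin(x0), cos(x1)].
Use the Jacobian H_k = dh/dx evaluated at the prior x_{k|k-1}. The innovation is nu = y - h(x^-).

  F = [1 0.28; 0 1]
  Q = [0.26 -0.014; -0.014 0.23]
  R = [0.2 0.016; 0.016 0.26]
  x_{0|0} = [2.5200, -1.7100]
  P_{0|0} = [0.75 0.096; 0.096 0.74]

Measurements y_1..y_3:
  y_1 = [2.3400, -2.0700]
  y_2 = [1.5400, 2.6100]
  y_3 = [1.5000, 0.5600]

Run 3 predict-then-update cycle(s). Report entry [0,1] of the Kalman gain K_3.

K[0,1] = -0.0484

step 1: x^-=[2.0412, -1.7100]  P^-=[1.1218 0.2892; 0.2892 0.9700]  H_jac=[-0.4532 0.0000; 0.0000 0.9903]  S=[0.4304 -0.1138; -0.1138 1.2113]  K=[-1.1472 0.1287; -0.0973 0.7839]  nu=[1.4486, -1.9312]  x^+=[0.1309, -3.3648]  P^+=[0.5017 0.0152; 0.0152 0.2042]
step 2: x^-=[-0.8112, -3.3648]  P^-=[0.7862 0.0584; 0.0584 0.4342]  H_jac=[0.6886 0.0000; 0.0000 -0.2213]  S=[0.5728 0.0071; 0.0071 0.2813]  K=[0.9460 -0.0698; 0.0745 -0.3436]  nu=[2.2651, 3.5852]  x^+=[1.0812, -4.4278]  P^+=[0.2731 0.0137; 0.0137 0.3982]
step 3: x^-=[-0.1585, -4.4278]  P^-=[0.5720 0.1112; 0.1112 0.6282]  H_jac=[0.9875 0.0000; 0.0000 -0.9598]  S=[0.7577 -0.0893; -0.0893 0.8387]  K=[0.7397 -0.0484; 0.0608 -0.7124]  nu=[1.6579, 0.8407]  x^+=[1.0271, -4.9259]  P^+=[0.1490 0.0008; 0.0008 0.1920]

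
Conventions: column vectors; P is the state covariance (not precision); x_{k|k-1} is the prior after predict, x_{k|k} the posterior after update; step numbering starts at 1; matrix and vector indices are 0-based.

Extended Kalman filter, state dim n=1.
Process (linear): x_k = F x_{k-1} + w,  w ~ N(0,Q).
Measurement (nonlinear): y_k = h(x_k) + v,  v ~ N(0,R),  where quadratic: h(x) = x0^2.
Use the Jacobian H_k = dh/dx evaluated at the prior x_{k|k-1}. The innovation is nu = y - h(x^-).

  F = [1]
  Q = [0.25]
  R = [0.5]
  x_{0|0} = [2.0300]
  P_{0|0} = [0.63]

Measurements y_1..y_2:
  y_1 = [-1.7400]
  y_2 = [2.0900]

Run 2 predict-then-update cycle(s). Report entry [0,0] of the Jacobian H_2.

step 1: x^-=[2.0300]  P^-=[0.8800]  H_jac=[4.0600]  S=[15.0056]  K=[0.2381]  nu=[-5.8609]  x^+=[0.6345]  P^+=[0.0293]
step 2: x^-=[0.6345]  P^-=[0.2793]  H_jac=[1.2691]  S=[0.9499]  K=[0.3732]  nu=[1.6874]  x^+=[1.2642]  P^+=[0.1470]

H_jac[0,0] = 1.2691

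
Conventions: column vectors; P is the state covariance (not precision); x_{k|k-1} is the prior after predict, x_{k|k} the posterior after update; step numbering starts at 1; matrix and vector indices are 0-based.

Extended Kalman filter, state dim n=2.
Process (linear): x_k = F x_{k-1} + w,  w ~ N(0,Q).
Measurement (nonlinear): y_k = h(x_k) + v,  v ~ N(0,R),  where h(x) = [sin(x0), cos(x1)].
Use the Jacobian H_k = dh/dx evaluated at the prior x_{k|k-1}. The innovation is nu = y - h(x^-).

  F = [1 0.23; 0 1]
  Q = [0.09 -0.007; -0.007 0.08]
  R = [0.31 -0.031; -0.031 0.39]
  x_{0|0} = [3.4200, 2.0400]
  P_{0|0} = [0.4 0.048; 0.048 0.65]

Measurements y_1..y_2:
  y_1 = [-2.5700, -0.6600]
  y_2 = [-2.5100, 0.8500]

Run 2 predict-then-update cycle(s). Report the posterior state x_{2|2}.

step 1: x^-=[3.8892, 2.0400]  P^-=[0.5465 0.1905; 0.1905 0.7300]  H_jac=[-0.7333 0.0000; 0.0000 -0.8919]  S=[0.6039 0.0936; 0.0936 0.9707]  K=[-0.6461 -0.1127; -0.1293 -0.6583]  nu=[-1.8901, -0.2078]  x^+=[5.1339, 2.4212]  P^+=[0.2684 0.0268; 0.0268 0.2833]
step 2: x^-=[5.6908, 2.4212]  P^-=[0.3857 0.0850; 0.0850 0.3633]  H_jac=[0.8296 0.0000; 0.0000 -0.6597]  S=[0.5755 -0.0775; -0.0775 0.5481]  K=[0.5528 -0.0241; 0.0649 -0.4281]  nu=[-1.9516, 1.6016]  x^+=[4.5733, 1.6090]  P^+=[0.2075 0.0402; 0.0402 0.2561]

x_post = [4.5733, 1.6090]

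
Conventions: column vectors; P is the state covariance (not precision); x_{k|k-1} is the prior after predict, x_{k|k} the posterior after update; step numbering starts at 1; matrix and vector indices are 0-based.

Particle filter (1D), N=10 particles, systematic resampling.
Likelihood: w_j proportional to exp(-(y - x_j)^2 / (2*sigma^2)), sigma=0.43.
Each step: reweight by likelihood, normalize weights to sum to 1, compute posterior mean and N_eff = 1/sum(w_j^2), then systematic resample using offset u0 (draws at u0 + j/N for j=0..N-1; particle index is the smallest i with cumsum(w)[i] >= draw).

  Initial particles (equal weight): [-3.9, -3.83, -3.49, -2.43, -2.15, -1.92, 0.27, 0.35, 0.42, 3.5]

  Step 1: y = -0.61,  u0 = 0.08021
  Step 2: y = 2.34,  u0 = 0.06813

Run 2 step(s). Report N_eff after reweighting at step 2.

N_eff = 6.7922

step 1: w=[0.0000, 0.0000, 0.0000, 0.0005, 0.0060, 0.0352, 0.4494, 0.3018, 0.2071, 0.0000]  mean=0.2323  Neff=2.9653  idx=[6, 6, 6, 6, 6, 7, 7, 7, 8, 8]
step 2: w=[0.0448, 0.0448, 0.0448, 0.0448, 0.0448, 0.1079, 0.1079, 0.1079, 0.2261, 0.2261]  mean=0.3637  Neff=6.7922  idx=[1, 3, 5, 6, 7, 8, 8, 8, 9, 9]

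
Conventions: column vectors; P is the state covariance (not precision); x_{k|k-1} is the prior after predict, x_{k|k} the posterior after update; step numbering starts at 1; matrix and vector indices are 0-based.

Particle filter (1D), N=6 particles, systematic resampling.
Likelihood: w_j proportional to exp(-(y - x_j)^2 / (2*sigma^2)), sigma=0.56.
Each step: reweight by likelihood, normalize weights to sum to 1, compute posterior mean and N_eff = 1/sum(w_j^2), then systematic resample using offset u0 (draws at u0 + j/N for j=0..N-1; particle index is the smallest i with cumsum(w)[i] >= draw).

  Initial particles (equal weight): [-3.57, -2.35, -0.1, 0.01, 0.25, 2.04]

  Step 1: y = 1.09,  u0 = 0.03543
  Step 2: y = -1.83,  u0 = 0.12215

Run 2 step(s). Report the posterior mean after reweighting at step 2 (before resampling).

post_mean = -0.0027

step 1: w=[0.0000, 0.0000, 0.1272, 0.1894, 0.3949, 0.2885]  mean=0.6764  Neff=3.4338  idx=[2, 3, 4, 4, 4, 5]
step 2: w=[0.5284, 0.2825, 0.0630, 0.0630, 0.0630, 0.0000]  mean=-0.0027  Neff=2.6960  idx=[0, 0, 0, 1, 1, 4]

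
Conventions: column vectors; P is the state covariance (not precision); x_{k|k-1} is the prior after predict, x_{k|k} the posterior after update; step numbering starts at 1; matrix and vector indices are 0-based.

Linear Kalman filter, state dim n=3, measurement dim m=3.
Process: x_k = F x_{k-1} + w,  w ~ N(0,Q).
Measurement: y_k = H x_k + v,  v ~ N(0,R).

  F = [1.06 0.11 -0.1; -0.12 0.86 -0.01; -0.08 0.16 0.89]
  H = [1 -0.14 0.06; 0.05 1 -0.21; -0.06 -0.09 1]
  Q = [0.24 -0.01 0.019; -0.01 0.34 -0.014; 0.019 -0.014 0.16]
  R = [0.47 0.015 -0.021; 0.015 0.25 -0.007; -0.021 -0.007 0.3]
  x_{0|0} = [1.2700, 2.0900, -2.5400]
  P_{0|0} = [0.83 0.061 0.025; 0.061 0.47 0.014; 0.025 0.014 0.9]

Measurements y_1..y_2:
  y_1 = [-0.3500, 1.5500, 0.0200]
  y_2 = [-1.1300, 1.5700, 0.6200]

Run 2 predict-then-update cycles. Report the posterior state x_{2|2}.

x_post = [-0.2885, 1.5969, 0.3461]

step 1: x^-=[1.8301, 1.6704, -2.0278]  P^-=[1.1959 -0.0166 -0.0885; -0.0166 0.6869 0.0533; -0.0885 0.0533 0.8891]  S=[1.6757 -0.0260 -0.1253; -0.0260 0.9569 -0.2093; -0.1253 -0.2093 1.1998]  K=[0.7096 0.0739 -0.0453; -0.0454 0.7294 0.1162; 0.0309 0.0204 0.7482]  nu=[-1.8246, -0.6377, 2.3079]  x^+=[0.3836, 1.5563, -0.3702]  P^+=[0.3376 0.0109 -0.0078; 0.0109 0.1905 0.0485; -0.0078 0.0485 0.2276]
step 2: x^-=[0.6148, 1.2960, -0.1112]  P^-=[0.6270 -0.0291 -0.0282; -0.0291 0.4827 0.0503; -0.0282 0.0503 0.3620]  S=[1.1117 -0.0444 -0.0639; -0.0444 0.7267 -0.0769; -0.0639 -0.0769 0.6621]  K=[0.5658 0.0419 -0.0360; -0.0534 0.6532 0.0838; 0.0201 0.0219 0.5468]  nu=[-1.5567, 0.2199, 0.8847]  x^+=[-0.2885, 1.5969, 0.3461]  P^+=[0.2683 0.0045 -0.0065; 0.0045 0.1695 0.0372; -0.0065 0.0372 0.1664]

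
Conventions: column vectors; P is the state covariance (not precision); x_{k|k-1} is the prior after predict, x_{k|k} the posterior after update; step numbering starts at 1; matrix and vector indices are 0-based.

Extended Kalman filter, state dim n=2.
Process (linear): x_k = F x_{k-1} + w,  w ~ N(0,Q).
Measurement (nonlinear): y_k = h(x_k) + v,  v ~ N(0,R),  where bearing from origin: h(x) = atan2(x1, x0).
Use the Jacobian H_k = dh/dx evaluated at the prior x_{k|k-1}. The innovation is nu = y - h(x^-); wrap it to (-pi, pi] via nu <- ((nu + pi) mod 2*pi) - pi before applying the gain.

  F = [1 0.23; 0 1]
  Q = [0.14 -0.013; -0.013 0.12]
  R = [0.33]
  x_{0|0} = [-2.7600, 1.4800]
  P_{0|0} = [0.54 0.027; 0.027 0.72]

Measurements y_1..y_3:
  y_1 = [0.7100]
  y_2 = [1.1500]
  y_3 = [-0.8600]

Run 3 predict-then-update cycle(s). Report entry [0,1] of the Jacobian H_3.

H_jac[0,1] = 0.0220

step 1: x^-=[-2.4196, 1.4800]  P^-=[0.7305 0.1796; 0.1796 0.8400]  H_jac=[-0.1840 -0.3008]  S=[0.4506]  K=[-0.4181; -0.6340]  nu=[-1.8826]  x^+=[-1.6324, 2.6736]  P^+=[0.6517 0.0601; 0.0601 0.6589]
step 2: x^-=[-1.0175, 2.6736]  P^-=[0.8542 0.1987; 0.1987 0.7789]  H_jac=[-0.3267 -0.1243]  S=[0.4494]  K=[-0.6761; -0.3600]  nu=[-0.7844]  x^+=[-0.4871, 2.9560]  P^+=[0.6489 0.0893; 0.0893 0.7206]
step 3: x^-=[0.1927, 2.9560]  P^-=[0.8681 0.2421; 0.2421 0.8406]  H_jac=[-0.3369 0.0220]  S=[0.4253]  K=[-0.6750; -0.1483]  nu=[-2.3657]  x^+=[1.7896, 3.3069]  P^+=[0.6743 0.1995; 0.1995 0.8313]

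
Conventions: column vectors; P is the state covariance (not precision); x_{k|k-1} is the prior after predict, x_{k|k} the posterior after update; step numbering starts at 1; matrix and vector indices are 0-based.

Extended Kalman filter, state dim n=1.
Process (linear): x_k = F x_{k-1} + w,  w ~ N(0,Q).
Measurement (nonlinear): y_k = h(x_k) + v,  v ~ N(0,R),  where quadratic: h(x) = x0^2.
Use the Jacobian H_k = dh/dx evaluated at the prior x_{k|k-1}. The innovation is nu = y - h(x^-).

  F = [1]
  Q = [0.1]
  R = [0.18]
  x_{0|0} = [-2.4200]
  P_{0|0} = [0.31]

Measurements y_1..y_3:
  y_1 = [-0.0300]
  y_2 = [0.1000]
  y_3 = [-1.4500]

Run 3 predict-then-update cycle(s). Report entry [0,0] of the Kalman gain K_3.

step 1: x^-=[-2.4200]  P^-=[0.4100]  H_jac=[-4.8400]  S=[9.7845]  K=[-0.2028]  nu=[-5.8864]  x^+=[-1.2262]  P^+=[0.0075]
step 2: x^-=[-1.2262]  P^-=[0.1075]  H_jac=[-2.4524]  S=[0.8268]  K=[-0.3190]  nu=[-1.4035]  x^+=[-0.7785]  P^+=[0.0234]
step 3: x^-=[-0.7785]  P^-=[0.1234]  H_jac=[-1.5569]  S=[0.4792]  K=[-0.4010]  nu=[-2.0560]  x^+=[0.0460]  P^+=[0.0464]

K[0,0] = -0.4010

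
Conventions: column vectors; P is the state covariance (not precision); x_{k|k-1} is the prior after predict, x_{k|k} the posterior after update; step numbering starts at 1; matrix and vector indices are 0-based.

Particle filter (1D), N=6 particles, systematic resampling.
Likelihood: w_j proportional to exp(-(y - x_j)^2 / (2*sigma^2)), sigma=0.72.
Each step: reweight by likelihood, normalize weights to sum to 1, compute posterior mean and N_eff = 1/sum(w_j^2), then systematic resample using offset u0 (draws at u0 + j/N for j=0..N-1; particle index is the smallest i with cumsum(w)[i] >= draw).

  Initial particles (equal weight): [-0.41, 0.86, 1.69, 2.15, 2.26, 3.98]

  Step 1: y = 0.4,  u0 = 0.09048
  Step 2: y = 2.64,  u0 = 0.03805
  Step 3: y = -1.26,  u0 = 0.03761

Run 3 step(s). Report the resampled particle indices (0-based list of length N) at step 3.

resampled_idx = [0, 0, 0, 1, 1, 1]

step 1: w=[0.3248, 0.4987, 0.1229, 0.0319, 0.0217, 0.0000]  mean=0.6210  Neff=2.6970  idx=[0, 0, 1, 1, 1, 2]
step 2: w=[0.0002, 0.0002, 0.0840, 0.0840, 0.0840, 0.7475]  mean=1.4798  Neff=1.7245  idx=[2, 4, 5, 5, 5, 5]
step 3: w=[0.4833, 0.4833, 0.0083, 0.0083, 0.0083, 0.0083]  mean=0.8877  Neff=2.1393  idx=[0, 0, 0, 1, 1, 1]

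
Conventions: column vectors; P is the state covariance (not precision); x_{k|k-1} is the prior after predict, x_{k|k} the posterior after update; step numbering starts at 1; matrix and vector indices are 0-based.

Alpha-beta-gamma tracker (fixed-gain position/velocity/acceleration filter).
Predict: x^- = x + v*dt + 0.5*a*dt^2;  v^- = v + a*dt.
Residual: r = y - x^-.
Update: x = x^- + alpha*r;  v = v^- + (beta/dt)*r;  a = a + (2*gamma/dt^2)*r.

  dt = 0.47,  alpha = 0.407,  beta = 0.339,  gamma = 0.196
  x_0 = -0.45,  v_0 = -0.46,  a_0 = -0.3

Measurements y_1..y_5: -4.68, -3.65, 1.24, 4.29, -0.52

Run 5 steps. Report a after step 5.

a_post = 13.1063

step 1: x_pred=-0.6993  r=-3.9807  x^+=-2.3195  v^+=-3.4722  a^+=-7.3639
step 2: x_pred=-4.7647  r=1.1147  x^+=-4.3110  v^+=-6.1292  a^+=-5.3858
step 3: x_pred=-7.7866  r=9.0266  x^+=-4.1128  v^+=-2.1498  a^+=10.6325
step 4: x_pred=-3.9488  r=8.2388  x^+=-0.5956  v^+=8.7899  a^+=25.2528
step 5: x_pred=6.3248  r=-6.8448  x^+=3.5390  v^+=15.7217  a^+=13.1063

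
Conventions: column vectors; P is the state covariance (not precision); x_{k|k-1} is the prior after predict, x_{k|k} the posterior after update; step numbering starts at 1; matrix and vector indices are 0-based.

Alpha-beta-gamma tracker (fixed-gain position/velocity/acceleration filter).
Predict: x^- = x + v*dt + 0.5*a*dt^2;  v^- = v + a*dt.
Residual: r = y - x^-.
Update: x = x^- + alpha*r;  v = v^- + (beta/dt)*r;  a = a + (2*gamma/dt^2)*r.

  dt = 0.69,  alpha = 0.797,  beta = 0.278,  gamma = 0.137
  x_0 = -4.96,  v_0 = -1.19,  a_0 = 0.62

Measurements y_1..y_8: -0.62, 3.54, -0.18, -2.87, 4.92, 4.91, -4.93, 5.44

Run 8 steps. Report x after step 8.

step 1: x_pred=-5.6335  r=5.0135  x^+=-1.6377  v^+=1.2577  a^+=3.5053
step 2: x_pred=0.0645  r=3.4755  x^+=2.8345  v^+=5.0767  a^+=5.5055
step 3: x_pred=7.6480  r=-7.8280  x^+=1.4091  v^+=5.7216  a^+=1.0004
step 4: x_pred=5.5951  r=-8.4651  x^+=-1.1516  v^+=3.0013  a^+=-3.8713
step 5: x_pred=-0.0023  r=4.9223  x^+=3.9208  v^+=2.3132  a^+=-1.0385
step 6: x_pred=5.2697  r=-0.3597  x^+=4.9830  v^+=1.4517  a^+=-1.2455
step 7: x_pred=5.6882  r=-10.6182  x^+=-2.7745  v^+=-3.6857  a^+=-7.3564
step 8: x_pred=-7.0689  r=12.5089  x^+=2.9007  v^+=-3.7219  a^+=-0.1574

x_post = 2.9007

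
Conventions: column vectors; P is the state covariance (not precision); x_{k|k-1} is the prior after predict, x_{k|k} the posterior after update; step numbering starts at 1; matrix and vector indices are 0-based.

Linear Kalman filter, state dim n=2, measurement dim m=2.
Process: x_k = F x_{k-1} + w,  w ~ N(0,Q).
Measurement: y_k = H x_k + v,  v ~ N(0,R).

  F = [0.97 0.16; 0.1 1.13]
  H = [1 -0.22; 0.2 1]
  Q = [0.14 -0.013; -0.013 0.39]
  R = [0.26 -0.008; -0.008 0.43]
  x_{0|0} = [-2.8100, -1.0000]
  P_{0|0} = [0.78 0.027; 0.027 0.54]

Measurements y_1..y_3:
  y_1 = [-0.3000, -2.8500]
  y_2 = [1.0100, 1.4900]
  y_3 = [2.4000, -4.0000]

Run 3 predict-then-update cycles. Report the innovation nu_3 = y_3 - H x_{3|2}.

innov = [2.3138, -3.9388]

step 1: x^-=[-2.8857, -1.4110]  P^-=[0.8961 0.1903; 0.1903 1.0934]  S=[1.1253 0.1126; 0.1126 1.6354]  K=[0.7416 0.1749; -0.1147 0.6998]  nu=[2.2753, -0.8619]  x^+=[-1.3490, -2.2750]  P^+=[0.1980 0.0297; 0.0297 0.2959]
step 2: x^-=[-1.6726, -2.7057]  P^-=[0.3430 0.0927; 0.0927 0.7765]  S=[0.5998 -0.0216; -0.0216 1.2573]  K=[0.5428 0.1376; -0.1075 0.6305]  nu=[2.0873, 4.5302]  x^+=[0.0840, -0.0739]  P^+=[0.1457 0.0257; 0.0257 0.2668]
step 3: x^-=[0.0697, -0.0751]  P^-=[0.2919 0.0780; 0.0780 0.7380]  S=[0.5533 -0.0375; -0.0375 1.2108]  K=[0.5052 0.1282; -0.1106 0.6189]  nu=[2.3138, -3.9388]  x^+=[0.7336, -2.7690]  P^+=[0.1356 0.0240; 0.0240 0.2622]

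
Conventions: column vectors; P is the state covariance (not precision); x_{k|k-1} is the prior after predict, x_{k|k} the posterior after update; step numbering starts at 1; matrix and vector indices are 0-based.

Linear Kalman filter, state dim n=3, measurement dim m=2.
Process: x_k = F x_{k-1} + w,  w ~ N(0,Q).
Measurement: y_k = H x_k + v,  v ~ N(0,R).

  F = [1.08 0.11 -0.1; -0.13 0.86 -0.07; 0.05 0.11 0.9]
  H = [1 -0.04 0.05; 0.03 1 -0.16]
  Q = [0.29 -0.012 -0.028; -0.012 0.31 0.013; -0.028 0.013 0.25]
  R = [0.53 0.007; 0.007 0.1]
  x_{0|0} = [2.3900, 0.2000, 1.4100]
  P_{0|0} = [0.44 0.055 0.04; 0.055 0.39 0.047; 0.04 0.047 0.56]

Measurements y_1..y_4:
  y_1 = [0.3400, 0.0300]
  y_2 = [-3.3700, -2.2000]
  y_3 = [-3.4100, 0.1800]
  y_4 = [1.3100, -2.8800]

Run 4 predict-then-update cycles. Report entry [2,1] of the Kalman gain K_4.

step 1: x^-=[2.4622, -0.2374, 1.4105]  P^-=[0.8169 0.0104 -0.0003; 0.0104 0.5914 0.0445; -0.0003 0.0445 0.7229]  S=[1.3486 0.0150; 0.0150 0.6970]  K=[0.6050 0.0371; -0.0175 0.8391; 0.0264 -0.1026]  nu=[-2.2022, 0.4192]  x^+=[1.1454, 0.1529, 1.3093]  P^+=[0.3216 -0.0046 -0.0183; -0.0046 0.1007 0.1048; -0.0183 0.1048 0.7147]
step 2: x^-=[1.1229, -0.1090, 1.2524]  P^-=[0.6741 -0.0555 -0.0827; -0.0555 0.3815 0.0578; -0.0827 0.0578 0.8500]  S=[1.2027 -0.0339; -0.0339 0.4828]  K=[0.5587 -0.0065; -0.0349 0.7651; -0.0402 -0.1699]  nu=[-4.5599, -1.9243]  x^+=[-1.4121, -1.4222, 1.7626]  P^+=[0.2984 -0.0152 -0.0595; -0.0152 0.0956 0.1180; -0.0595 0.1180 0.8346]
step 3: x^-=[-1.8578, -1.1629, 1.3593]  P^-=[0.6542 -0.0603 -0.1349; -0.0603 0.3779 0.0647; -0.1349 0.0647 0.9458]  S=[1.1783 -0.0312; -0.0312 0.4797]  K=[0.5515 -0.0038; -0.0411 0.7598; -0.0817 -0.1943]  nu=[-1.6667, 1.6161]  x^+=[-2.7831, 0.1336, 1.1814]  P^+=[0.2958 -0.0191 -0.0855; -0.0191 0.0970 0.1299; -0.0855 0.1299 0.9208]
step 4: x^-=[-3.1092, 0.3940, 0.9388]  P^-=[0.6564 -0.0622 -0.1673; -0.0622 0.3784 0.0715; -0.1673 0.0715 1.0156]  S=[1.1775 -0.0281; -0.0281 0.4799]  K=[0.5525 -0.0004; -0.0445 0.7580; -0.1063 -0.2062]  nu=[4.3880, -3.0305]  x^+=[-0.6839, -2.0985, 1.0971]  P^+=[0.2970 -0.0213 -0.1014; -0.0213 0.0984 0.1390; -0.1014 0.1390 0.9831]

K[2,1] = -0.2062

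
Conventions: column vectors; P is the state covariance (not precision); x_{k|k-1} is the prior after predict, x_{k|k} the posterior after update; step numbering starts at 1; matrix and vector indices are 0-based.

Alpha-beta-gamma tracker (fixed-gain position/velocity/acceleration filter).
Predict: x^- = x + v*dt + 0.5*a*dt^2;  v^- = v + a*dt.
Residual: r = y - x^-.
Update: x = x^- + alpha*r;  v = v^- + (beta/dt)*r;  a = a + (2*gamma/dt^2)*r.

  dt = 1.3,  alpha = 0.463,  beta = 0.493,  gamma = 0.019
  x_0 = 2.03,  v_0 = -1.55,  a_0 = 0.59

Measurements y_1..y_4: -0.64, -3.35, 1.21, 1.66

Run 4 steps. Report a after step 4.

step 1: x_pred=0.5135  r=-1.1535  x^+=-0.0205  v^+=-1.2205  a^+=0.5641
step 2: x_pred=-1.1305  r=-2.2195  x^+=-2.1581  v^+=-1.3289  a^+=0.5142
step 3: x_pred=-3.4512  r=4.6612  x^+=-1.2931  v^+=1.1072  a^+=0.6190
step 4: x_pred=0.6693  r=0.9907  x^+=1.1280  v^+=2.2876  a^+=0.6412

a_post = 0.6412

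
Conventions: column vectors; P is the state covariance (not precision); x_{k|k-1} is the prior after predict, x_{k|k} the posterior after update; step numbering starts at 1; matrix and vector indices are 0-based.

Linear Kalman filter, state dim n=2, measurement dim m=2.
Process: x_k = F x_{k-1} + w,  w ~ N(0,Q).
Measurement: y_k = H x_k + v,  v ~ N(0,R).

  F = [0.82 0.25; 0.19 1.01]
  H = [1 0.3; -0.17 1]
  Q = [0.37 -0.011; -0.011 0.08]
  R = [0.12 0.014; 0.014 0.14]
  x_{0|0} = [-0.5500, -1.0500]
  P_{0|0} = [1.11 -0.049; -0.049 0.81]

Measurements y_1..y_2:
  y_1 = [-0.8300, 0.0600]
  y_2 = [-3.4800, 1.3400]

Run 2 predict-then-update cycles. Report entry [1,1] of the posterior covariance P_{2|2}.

step 1: x^-=[-0.7135, -1.1650]  P^-=[1.1469 0.3236; 0.3236 0.9275]  S=[1.5445 0.4043; 0.4043 0.9907]  K=[0.8637 -0.2227; 0.1781 0.8081]  nu=[0.2330, 1.1037]  x^+=[-0.7581, -0.2316]  P^+=[0.1011 -0.0019; -0.0019 0.1153]
step 2: x^-=[-0.6795, -0.3780]  P^-=[0.4444 0.0322; 0.0322 0.2005]  S=[0.6018 0.0292; 0.0292 0.3424]  K=[0.7638 -0.1917; 0.1264 0.5589]  nu=[-2.6871, 1.6025]  x^+=[-3.0391, 0.1780]  P^+=[0.0893 -0.0010; -0.0010 0.0798]

P_post[1,1] = 0.0798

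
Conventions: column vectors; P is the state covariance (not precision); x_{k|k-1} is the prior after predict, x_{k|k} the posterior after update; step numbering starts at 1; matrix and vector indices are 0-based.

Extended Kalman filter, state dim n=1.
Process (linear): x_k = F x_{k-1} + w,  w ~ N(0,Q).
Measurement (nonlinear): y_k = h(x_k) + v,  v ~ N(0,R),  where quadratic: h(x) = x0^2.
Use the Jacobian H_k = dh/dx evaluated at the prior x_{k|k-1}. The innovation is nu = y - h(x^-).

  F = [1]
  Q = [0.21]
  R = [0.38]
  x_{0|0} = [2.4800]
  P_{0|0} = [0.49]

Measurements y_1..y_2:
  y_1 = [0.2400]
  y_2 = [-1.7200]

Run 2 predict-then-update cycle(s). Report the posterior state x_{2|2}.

step 1: x^-=[2.4800]  P^-=[0.7000]  H_jac=[4.9600]  S=[17.6011]  K=[0.1973]  nu=[-5.9104]  x^+=[1.3141]  P^+=[0.0151]
step 2: x^-=[1.3141]  P^-=[0.2251]  H_jac=[2.6282]  S=[1.9350]  K=[0.3058]  nu=[-3.4469]  x^+=[0.2602]  P^+=[0.0442]

x_post = [0.2602]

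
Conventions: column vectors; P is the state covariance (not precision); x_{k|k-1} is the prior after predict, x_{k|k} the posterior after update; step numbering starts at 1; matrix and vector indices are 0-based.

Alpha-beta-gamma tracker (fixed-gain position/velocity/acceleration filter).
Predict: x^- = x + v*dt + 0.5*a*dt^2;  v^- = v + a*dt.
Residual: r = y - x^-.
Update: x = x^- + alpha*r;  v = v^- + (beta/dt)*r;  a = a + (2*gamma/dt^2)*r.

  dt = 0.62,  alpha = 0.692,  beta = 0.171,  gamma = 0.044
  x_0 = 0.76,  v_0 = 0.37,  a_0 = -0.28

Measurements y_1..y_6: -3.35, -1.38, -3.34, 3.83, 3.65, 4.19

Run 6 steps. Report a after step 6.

a_post = 1.5885

step 1: x_pred=0.9356  r=-4.2856  x^+=-2.0300  v^+=-0.9856  a^+=-1.2611
step 2: x_pred=-2.8835  r=1.5035  x^+=-1.8431  v^+=-1.3528  a^+=-0.9169
step 3: x_pred=-2.8580  r=-0.4820  x^+=-3.1916  v^+=-2.0542  a^+=-1.0272
step 4: x_pred=-4.6626  r=8.4926  x^+=1.2143  v^+=-0.3488  a^+=0.9170
step 5: x_pred=1.1743  r=2.4757  x^+=2.8875  v^+=0.9026  a^+=1.4837
step 6: x_pred=3.7322  r=0.4578  x^+=4.0490  v^+=1.9487  a^+=1.5885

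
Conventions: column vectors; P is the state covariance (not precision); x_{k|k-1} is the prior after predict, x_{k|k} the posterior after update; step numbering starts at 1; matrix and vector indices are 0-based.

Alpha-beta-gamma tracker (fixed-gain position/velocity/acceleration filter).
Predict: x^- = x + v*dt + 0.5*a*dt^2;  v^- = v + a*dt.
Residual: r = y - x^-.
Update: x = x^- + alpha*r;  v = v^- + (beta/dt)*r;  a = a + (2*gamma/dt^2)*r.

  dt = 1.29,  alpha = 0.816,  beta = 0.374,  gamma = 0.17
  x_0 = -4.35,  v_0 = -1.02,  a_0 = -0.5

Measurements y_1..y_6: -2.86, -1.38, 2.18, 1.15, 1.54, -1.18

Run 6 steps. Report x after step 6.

step 1: x_pred=-6.0818  r=3.2218  x^+=-3.4528  v^+=-0.7309  a^+=0.1583
step 2: x_pred=-4.2640  r=2.8840  x^+=-1.9107  v^+=0.3094  a^+=0.7475
step 3: x_pred=-0.8896  r=3.0696  x^+=1.6152  v^+=2.1636  a^+=1.3747
step 4: x_pred=5.5501  r=-4.4001  x^+=1.9596  v^+=2.6613  a^+=0.4757
step 5: x_pred=5.7884  r=-4.2484  x^+=2.3217  v^+=2.0432  a^+=-0.3923
step 6: x_pred=4.6310  r=-5.8110  x^+=-0.1108  v^+=-0.1477  a^+=-1.5796

x_post = -0.1108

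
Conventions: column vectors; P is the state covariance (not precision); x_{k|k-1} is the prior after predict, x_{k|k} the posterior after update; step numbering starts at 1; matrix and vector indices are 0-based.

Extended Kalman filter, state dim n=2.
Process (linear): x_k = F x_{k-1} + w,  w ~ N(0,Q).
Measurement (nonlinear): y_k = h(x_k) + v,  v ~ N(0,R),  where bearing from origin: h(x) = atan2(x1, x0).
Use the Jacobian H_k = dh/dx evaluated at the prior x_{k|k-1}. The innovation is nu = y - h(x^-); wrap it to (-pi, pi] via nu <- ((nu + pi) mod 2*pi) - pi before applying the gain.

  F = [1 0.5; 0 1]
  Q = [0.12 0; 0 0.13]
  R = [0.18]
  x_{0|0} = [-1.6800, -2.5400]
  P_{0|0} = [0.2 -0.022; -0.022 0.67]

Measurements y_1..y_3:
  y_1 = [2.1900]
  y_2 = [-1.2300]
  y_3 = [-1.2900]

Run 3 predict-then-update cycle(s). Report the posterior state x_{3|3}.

step 1: x^-=[-2.9500, -2.5400]  P^-=[0.4655 0.3130; 0.3130 0.8000]  H_jac=[0.1676 -0.1947]  S=[0.2030]  K=[0.0842; -0.5088]  nu=[-1.6624]  x^+=[-3.0900, -1.6941]  P^+=[0.4641 0.3217; 0.3217 0.7475]
step 2: x^-=[-3.9371, -1.6941]  P^-=[1.0926 0.6954; 0.6954 0.8775]  H_jac=[0.0922 -0.2143]  S=[0.2021]  K=[-0.2389; -0.6131]  nu=[1.5052]  x^+=[-4.2966, -2.6171]  P^+=[1.0811 0.6658; 0.6658 0.8015]
step 3: x^-=[-5.6052, -2.6171]  P^-=[2.0673 1.0666; 1.0666 0.9315]  H_jac=[0.0684 -0.1465]  S=[0.1883]  K=[-0.0788; -0.3372]  nu=[1.4148]  x^+=[-5.7167, -3.0942]  P^+=[2.0661 1.0616; 1.0616 0.9101]

x_post = [-5.7167, -3.0942]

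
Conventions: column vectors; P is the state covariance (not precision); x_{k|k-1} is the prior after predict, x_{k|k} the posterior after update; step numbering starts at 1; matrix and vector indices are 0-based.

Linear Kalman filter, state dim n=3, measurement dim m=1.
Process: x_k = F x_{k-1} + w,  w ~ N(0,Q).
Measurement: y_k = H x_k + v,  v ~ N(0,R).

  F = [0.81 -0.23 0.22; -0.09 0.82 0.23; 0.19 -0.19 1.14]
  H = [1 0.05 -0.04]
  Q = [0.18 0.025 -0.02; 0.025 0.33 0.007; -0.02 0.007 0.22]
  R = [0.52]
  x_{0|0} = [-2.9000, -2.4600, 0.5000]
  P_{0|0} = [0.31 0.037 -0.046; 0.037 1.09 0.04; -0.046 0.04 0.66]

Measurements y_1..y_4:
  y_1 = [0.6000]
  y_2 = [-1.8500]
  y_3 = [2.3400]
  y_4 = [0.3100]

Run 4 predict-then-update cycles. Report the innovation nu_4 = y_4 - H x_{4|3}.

step 1: x^-=[-1.6732, -1.6412, 0.4864]  P^-=[0.4388 -0.1470 0.1770; -0.1470 1.1119 0.0497; 0.1770 0.0497 1.0883]  S=[0.9342]  K=[0.4542; -0.1000; 0.1455]  nu=[2.3747]  x^+=[-0.5946, -1.8786, 0.8320]  P^+=[0.2460 -0.1046 0.1152; -0.1046 1.1025 0.0633; 0.1152 0.0633 1.0686]
step 2: x^-=[0.1335, -1.2956, 1.1924]  P^-=[0.5251 -0.1912 0.4467; -0.1912 1.1644 0.1427; 0.4467 0.1427 1.6875]  S=[0.9953]  K=[0.5000; -0.1393; 0.3882]  nu=[-1.8710]  x^+=[-0.8021, -1.0349, 0.4661]  P^+=[0.2762 -0.1218 0.2535; -0.1218 1.1451 0.1965; 0.2535 0.1965 1.5375]
step 3: x^-=[-0.3091, -0.6692, 0.5756]  P^-=[0.6121 -0.1495 0.6672; -0.1495 1.2651 0.3661; 0.6672 0.3661 2.3029]  S=[1.0692]  K=[0.5406; -0.0943; 0.5550]  nu=[2.7056]  x^+=[1.1534, -0.9245, 2.0772]  P^+=[0.2997 -0.0950 0.3464; -0.0950 1.2556 0.4221; 0.3464 0.4221 1.9736]
step 4: x^-=[1.6039, -0.3841, 2.7628]  P^-=[0.6547 -0.0873 0.8008; -0.0873 1.4400 0.6630; 0.8008 0.6630 2.8151]  S=[1.1074]  K=[0.5584; -0.0378; 0.6514]  nu=[-1.1642]  x^+=[0.9539, -0.3401, 2.0045]  P^+=[0.3095 -0.0640 0.3980; -0.0640 1.4384 0.6903; 0.3980 0.6903 2.3452]

innov = [-1.1642]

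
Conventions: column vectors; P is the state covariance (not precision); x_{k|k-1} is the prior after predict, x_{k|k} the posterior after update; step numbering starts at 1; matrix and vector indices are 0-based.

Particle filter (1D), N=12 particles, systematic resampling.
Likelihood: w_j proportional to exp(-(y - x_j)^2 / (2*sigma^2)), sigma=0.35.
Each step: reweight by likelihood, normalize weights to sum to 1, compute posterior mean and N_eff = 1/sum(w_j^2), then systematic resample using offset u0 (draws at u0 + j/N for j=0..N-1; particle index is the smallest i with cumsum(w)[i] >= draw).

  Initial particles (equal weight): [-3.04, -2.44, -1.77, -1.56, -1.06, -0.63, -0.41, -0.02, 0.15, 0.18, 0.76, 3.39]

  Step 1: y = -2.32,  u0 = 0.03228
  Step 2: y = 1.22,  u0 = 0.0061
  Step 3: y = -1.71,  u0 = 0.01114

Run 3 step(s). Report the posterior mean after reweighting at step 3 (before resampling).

step 1: w=[0.0831, 0.6500, 0.2006, 0.0653, 0.0011, 0.0000, 0.0000, 0.0000, 0.0000, 0.0000, 0.0000, 0.0000]  mean=-2.2966  Neff=2.1100  idx=[0, 1, 1, 1, 1, 1, 1, 1, 1, 2, 2, 3]
step 2: w=[0.0000, 0.0000, 0.0000, 0.0000, 0.0000, 0.0000, 0.0000, 0.0000, 0.0000, 0.0070, 0.0070, 0.9860]  mean=-1.5629  Neff=1.0286  idx=[9, 11, 11, 11, 11, 11, 11, 11, 11, 11, 11, 11]
step 3: w=[0.0894, 0.0828, 0.0828, 0.0828, 0.0828, 0.0828, 0.0828, 0.0828, 0.0828, 0.0828, 0.0828, 0.0828]  mean=-1.5788  Neff=11.9942  idx=[0, 1, 2, 3, 4, 5, 6, 7, 8, 9, 10, 11]

post_mean = -1.5788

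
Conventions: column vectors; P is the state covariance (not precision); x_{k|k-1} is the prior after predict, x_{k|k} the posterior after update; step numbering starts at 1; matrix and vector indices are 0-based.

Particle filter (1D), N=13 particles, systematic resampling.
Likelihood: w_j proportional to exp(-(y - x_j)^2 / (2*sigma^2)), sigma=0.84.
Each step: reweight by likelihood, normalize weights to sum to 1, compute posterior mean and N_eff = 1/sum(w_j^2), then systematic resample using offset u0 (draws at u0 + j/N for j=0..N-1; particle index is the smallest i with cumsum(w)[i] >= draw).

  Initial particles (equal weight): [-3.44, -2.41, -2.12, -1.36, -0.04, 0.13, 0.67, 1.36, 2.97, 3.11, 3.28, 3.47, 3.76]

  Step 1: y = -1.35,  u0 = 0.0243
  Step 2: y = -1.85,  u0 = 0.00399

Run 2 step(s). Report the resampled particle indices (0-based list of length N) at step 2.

step 1: w=[0.0166, 0.1657, 0.2413, 0.3673, 0.1089, 0.0778, 0.0204, 0.0020, 0.0000, 0.0000, 0.0000, 0.0000, 0.0000]  mean=-1.4454  Neff=4.1807  idx=[1, 1, 1, 2, 2, 2, 3, 3, 3, 3, 4, 4, 5]
step 2: w=[0.0901, 0.0901, 0.0901, 0.1069, 0.1069, 0.1069, 0.0950, 0.0950, 0.0950, 0.0950, 0.0110, 0.0110, 0.0070]  mean=-1.8481  Neff=10.5250  idx=[0, 0, 1, 2, 3, 4, 4, 5, 6, 7, 7, 8, 9]

resampled_idx = [0, 0, 1, 2, 3, 4, 4, 5, 6, 7, 7, 8, 9]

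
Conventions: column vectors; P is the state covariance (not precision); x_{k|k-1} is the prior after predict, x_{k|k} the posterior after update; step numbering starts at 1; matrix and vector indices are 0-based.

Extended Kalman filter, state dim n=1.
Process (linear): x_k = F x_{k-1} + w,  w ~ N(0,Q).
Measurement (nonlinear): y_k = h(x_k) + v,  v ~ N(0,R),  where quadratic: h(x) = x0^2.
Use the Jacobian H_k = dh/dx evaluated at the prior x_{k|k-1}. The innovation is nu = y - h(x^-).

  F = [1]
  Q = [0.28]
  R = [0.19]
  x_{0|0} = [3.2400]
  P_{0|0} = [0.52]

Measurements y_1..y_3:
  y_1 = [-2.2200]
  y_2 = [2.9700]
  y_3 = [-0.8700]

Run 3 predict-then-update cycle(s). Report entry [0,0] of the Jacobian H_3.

H_jac[0,0] = 3.5006

step 1: x^-=[3.2400]  P^-=[0.8000]  H_jac=[6.4800]  S=[33.7823]  K=[0.1535]  nu=[-12.7176]  x^+=[1.2884]  P^+=[0.0045]
step 2: x^-=[1.2884]  P^-=[0.2845]  H_jac=[2.5769]  S=[2.0792]  K=[0.3526]  nu=[1.3099]  x^+=[1.7503]  P^+=[0.0260]
step 3: x^-=[1.7503]  P^-=[0.3060]  H_jac=[3.5006]  S=[3.9399]  K=[0.2719]  nu=[-3.9336]  x^+=[0.6808]  P^+=[0.0148]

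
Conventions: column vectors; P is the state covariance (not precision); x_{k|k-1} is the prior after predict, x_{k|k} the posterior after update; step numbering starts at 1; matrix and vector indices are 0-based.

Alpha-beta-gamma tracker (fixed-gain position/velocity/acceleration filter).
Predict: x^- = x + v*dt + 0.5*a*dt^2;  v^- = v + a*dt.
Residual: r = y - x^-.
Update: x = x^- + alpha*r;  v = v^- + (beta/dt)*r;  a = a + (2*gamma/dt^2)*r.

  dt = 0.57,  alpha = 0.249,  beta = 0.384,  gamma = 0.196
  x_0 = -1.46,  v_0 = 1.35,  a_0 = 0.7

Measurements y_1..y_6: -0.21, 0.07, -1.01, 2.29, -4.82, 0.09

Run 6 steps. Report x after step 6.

x_post = -3.6986

step 1: x_pred=-0.5768  r=0.3668  x^+=-0.4855  v^+=1.9961  a^+=1.1425
step 2: x_pred=0.8379  r=-0.7679  x^+=0.6467  v^+=2.1300  a^+=0.2160
step 3: x_pred=1.8959  r=-2.9059  x^+=1.1723  v^+=0.2955  a^+=-3.2900
step 4: x_pred=0.8063  r=1.4837  x^+=1.1757  v^+=-0.5803  a^+=-1.4999
step 5: x_pred=0.6013  r=-5.4213  x^+=-0.7486  v^+=-5.0875  a^+=-8.0408
step 6: x_pred=-4.9547  r=5.0447  x^+=-3.6986  v^+=-6.2722  a^+=-1.9543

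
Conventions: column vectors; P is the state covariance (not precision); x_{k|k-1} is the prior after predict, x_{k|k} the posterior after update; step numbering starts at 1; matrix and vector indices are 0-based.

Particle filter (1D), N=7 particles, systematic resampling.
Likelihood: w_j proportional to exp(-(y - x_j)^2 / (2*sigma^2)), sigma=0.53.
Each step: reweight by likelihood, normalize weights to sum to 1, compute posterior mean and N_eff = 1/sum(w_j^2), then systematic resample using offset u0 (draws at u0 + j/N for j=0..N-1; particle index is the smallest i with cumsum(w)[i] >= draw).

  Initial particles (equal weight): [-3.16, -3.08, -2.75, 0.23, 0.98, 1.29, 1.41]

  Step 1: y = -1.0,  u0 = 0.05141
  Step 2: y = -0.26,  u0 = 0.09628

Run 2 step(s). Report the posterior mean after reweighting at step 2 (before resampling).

step 1: w=[0.0034, 0.0061, 0.0582, 0.9180, 0.0126, 0.0012, 0.0004]  mean=0.0361  Neff=1.1815  idx=[2, 3, 3, 3, 3, 3, 3]
step 2: w=[0.0000, 0.1667, 0.1667, 0.1667, 0.1667, 0.1667, 0.1667]  mean=0.2300  Neff=6.0000  idx=[1, 2, 3, 4, 5, 5, 6]

post_mean = 0.2300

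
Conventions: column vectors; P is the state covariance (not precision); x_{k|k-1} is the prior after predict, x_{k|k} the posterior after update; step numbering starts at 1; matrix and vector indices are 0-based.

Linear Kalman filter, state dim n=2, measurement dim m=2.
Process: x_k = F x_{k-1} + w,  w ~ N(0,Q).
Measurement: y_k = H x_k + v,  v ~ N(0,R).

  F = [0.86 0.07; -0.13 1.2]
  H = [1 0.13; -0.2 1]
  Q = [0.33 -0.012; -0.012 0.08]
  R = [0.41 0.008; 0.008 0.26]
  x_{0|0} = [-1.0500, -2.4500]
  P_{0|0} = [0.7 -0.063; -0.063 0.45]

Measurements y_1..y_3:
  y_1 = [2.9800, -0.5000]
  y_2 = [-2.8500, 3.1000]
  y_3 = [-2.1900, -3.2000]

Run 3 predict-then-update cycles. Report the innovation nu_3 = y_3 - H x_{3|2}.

innov = [-1.1409, -4.8993]

step 1: x^-=[-1.0745, -2.8035]  P^-=[0.8423 -0.1169; -0.1169 0.7595]  S=[1.2348 -0.1756; -0.1756 1.0999]  K=[0.6477 -0.1560; 0.0885 0.7259]  nu=[4.4190, 2.0886]  x^+=[1.4617, -0.8963]  P^+=[0.2621 0.0170; 0.0170 0.1928]
step 2: x^-=[1.1943, -1.2656]  P^-=[0.5268 -0.0077; -0.0077 0.3568]  S=[0.9409 -0.0585; -0.0585 0.6410]  K=[0.5510 -0.1261; 0.0763 0.5660]  nu=[-3.8797, 4.6045]  x^+=[-1.5243, 1.0446]  P^+=[0.2228 0.0162; 0.0162 0.1510]
step 3: x^-=[-1.2378, 1.4517]  P^-=[0.4975 -0.0077; -0.0077 0.2962]  S=[0.9105 -0.0605; -0.0605 0.5791]  K=[0.5367 -0.1290; 0.0685 0.5212]  nu=[-1.1409, -4.8993]  x^+=[-1.2181, -1.1799]  P^+=[0.2172 0.0142; 0.0142 0.1389]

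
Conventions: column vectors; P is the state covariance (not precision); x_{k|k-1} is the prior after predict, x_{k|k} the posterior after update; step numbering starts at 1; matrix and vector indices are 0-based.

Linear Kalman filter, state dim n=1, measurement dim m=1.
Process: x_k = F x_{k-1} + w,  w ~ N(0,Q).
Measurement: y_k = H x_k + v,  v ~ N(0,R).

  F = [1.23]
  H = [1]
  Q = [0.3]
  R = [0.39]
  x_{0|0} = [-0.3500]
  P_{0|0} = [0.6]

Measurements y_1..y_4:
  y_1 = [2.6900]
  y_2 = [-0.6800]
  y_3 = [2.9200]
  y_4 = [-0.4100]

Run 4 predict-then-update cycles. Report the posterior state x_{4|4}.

x_post = [0.6516]

step 1: x^-=[-0.4305]  P^-=[1.2077]  S=[1.5977]  K=[0.7559]  nu=[3.1205]  x^+=[1.9283]  P^+=[0.2948]
step 2: x^-=[2.3718]  P^-=[0.7460]  S=[1.1360]  K=[0.6567]  nu=[-3.0518]  x^+=[0.3677]  P^+=[0.2561]
step 3: x^-=[0.4523]  P^-=[0.6875]  S=[1.0775]  K=[0.6380]  nu=[2.4677]  x^+=[2.0268]  P^+=[0.2488]
step 4: x^-=[2.4929]  P^-=[0.6765]  S=[1.0665]  K=[0.6343]  nu=[-2.9029]  x^+=[0.6516]  P^+=[0.2474]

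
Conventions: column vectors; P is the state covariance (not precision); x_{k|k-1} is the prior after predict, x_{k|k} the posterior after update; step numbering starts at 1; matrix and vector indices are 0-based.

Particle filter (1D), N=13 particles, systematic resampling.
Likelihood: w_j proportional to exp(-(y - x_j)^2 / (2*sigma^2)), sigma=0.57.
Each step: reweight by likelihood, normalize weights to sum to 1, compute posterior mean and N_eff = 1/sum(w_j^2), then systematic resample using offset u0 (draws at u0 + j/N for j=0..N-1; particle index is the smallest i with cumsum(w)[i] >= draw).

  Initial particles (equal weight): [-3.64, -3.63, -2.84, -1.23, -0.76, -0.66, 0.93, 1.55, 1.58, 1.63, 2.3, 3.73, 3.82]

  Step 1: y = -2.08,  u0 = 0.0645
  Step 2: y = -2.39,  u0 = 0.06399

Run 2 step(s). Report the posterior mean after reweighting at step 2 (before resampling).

post_mean = -2.6278

step 1: w=[0.0262, 0.0275, 0.4559, 0.3647, 0.0759, 0.0498, 0.0000, 0.0000, 0.0000, 0.0000, 0.0000, 0.0000, 0.0000]  mean=-2.0290  Neff=2.8529  idx=[2, 2, 2, 2, 2, 2, 3, 3, 3, 3, 3, 4, 5]
step 2: w=[0.1450, 0.1450, 0.1450, 0.1450, 0.1450, 0.1450, 0.0250, 0.0250, 0.0250, 0.0250, 0.0250, 0.0033, 0.0020]  mean=-2.6278  Neff=7.7371  idx=[0, 0, 1, 2, 2, 3, 3, 4, 4, 5, 5, 7, 10]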